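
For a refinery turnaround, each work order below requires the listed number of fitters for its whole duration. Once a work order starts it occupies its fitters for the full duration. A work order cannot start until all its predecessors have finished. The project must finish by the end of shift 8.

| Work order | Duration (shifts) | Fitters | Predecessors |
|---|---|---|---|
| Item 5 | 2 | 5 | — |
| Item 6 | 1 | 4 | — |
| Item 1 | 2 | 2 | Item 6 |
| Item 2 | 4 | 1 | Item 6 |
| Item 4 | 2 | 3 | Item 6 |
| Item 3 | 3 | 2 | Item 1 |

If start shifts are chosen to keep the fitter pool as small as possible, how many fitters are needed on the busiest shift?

6

Early-start (Item 5@1, Item 6@1, Item 1@2, Item 2@2, Item 4@2, Item 3@4) gives peak 11: s1:9  s2:11  s3:6  s4:3  s5:3  s6:2  s7:0  s8:0.
Shift Item 6→3, Item 1→4, Item 2→4, Item 4→4, Item 3→6.
Schedule Item 5@1, Item 6@3, Item 1@4, Item 2@4, Item 4@4, Item 3@6: s1:5  s2:5  s3:4  s4:6  s5:6  s6:3  s7:3  s8:2 — peak 6.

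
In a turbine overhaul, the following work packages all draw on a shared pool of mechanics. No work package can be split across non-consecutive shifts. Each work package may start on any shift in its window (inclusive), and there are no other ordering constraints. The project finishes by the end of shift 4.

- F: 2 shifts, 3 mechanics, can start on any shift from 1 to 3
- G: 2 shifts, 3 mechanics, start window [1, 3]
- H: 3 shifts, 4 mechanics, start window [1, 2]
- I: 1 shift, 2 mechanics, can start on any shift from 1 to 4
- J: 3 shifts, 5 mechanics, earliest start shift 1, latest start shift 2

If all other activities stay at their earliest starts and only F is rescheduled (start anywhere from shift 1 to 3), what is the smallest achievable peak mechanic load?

F@1: s1:17  s2:15  s3:9  s4:0 → peak 17
F@2: s1:14  s2:15  s3:12  s4:0 → peak 15
F@3: s1:14  s2:12  s3:12  s4:3 → peak 14
Best is F@3, peak 14.

14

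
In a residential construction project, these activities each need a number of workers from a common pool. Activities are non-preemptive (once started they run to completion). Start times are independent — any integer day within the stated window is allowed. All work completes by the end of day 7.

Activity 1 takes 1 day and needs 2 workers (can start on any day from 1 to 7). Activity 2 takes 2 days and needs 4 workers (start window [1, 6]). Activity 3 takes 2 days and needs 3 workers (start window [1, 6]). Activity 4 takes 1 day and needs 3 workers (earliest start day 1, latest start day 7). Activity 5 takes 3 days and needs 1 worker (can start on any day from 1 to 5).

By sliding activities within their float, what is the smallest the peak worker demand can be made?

Early-start (Activity 1@1, Activity 2@1, Activity 3@1, Activity 4@1, Activity 5@1) gives peak 13: d1:13  d2:8  d3:1  d4:0  d5:0  d6:0  d7:0.
Shift Activity 2→2, Activity 3→4, Activity 4→6, Activity 5→4.
Schedule Activity 1@1, Activity 2@2, Activity 3@4, Activity 4@6, Activity 5@4: d1:2  d2:4  d3:4  d4:4  d5:4  d6:4  d7:0 — peak 4.
Total worker-days = 22 over 7 days ⇒ peak ≥ ⌈22/7⌉ = 4, so 4 is optimal.

4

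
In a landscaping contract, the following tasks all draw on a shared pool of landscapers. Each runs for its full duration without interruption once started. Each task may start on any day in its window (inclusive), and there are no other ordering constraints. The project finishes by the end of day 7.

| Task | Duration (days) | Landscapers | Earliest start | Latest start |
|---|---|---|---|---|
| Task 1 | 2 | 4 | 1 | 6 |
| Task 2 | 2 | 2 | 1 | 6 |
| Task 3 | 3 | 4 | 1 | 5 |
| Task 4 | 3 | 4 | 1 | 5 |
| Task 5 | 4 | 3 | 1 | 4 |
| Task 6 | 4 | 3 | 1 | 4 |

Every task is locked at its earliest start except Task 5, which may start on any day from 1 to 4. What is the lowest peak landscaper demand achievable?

Task 5@1: d1:20  d2:20  d3:14  d4:6  d5:0  d6:0  d7:0 → peak 20
Task 5@2: d1:17  d2:20  d3:14  d4:6  d5:3  d6:0  d7:0 → peak 20
Task 5@3: d1:17  d2:17  d3:14  d4:6  d5:3  d6:3  d7:0 → peak 17
Task 5@4: d1:17  d2:17  d3:11  d4:6  d5:3  d6:3  d7:3 → peak 17
Best is Task 5@3, peak 17.

17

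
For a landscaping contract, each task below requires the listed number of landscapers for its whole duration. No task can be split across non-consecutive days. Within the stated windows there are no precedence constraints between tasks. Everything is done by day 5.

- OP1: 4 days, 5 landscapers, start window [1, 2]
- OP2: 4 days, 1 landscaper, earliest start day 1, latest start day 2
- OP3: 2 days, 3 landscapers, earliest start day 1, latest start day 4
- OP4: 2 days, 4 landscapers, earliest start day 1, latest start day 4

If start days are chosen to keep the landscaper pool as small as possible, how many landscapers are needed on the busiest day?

Early-start (OP1@1, OP2@1, OP3@1, OP4@1) gives peak 13: d1:13  d2:13  d3:6  d4:6  d5:0.
Shift OP4→3.
Schedule OP1@1, OP2@1, OP3@1, OP4@3: d1:9  d2:9  d3:10  d4:10  d5:0 — peak 10.

10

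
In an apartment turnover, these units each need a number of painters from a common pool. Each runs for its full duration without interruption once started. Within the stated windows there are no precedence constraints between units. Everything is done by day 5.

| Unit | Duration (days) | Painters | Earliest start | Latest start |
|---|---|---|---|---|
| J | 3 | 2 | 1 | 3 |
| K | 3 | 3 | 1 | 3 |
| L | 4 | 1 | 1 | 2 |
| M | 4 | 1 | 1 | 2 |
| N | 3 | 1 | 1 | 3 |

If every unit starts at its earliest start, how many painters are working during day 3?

8

At early start, day 3 has: J, K, L, M, N.
Demand: 2 + 3 + 1 + 1 + 1 = 8.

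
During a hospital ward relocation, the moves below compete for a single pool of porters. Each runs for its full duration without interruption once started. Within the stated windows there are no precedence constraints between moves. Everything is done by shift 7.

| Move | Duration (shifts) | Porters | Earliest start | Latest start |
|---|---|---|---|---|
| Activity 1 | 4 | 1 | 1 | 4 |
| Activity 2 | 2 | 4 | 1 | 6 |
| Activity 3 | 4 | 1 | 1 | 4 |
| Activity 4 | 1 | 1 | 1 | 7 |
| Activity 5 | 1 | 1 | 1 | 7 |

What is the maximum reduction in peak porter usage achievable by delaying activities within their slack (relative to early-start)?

4

Early-start peak: s1:8  s2:6  s3:2  s4:2  s5:0  s6:0  s7:0 ⇒ 8.
Leveled (Activity 1@1, Activity 2@5, Activity 3@1, Activity 4@1, Activity 5@1): s1:4  s2:2  s3:2  s4:2  s5:4  s6:4  s7:0 ⇒ 4.
Reduction 8 − 4 = 4.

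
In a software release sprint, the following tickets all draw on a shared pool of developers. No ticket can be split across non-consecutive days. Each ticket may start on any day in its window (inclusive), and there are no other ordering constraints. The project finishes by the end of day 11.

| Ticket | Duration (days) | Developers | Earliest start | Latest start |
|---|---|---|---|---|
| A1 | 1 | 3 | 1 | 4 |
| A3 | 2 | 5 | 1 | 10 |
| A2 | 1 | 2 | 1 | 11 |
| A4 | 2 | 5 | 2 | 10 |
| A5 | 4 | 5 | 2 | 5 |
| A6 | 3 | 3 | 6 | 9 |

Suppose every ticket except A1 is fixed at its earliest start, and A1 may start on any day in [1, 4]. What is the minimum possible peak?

15

A1@1: d1:10  d2:15  d3:10  d4:5  d5:5  d6:3  d7:3  d8:3  d9:0  d10:0  d11:0 → peak 15
A1@2: d1:7  d2:18  d3:10  d4:5  d5:5  d6:3  d7:3  d8:3  d9:0  d10:0  d11:0 → peak 18
A1@3: d1:7  d2:15  d3:13  d4:5  d5:5  d6:3  d7:3  d8:3  d9:0  d10:0  d11:0 → peak 15
A1@4: d1:7  d2:15  d3:10  d4:8  d5:5  d6:3  d7:3  d8:3  d9:0  d10:0  d11:0 → peak 15
Best is A1@1, peak 15.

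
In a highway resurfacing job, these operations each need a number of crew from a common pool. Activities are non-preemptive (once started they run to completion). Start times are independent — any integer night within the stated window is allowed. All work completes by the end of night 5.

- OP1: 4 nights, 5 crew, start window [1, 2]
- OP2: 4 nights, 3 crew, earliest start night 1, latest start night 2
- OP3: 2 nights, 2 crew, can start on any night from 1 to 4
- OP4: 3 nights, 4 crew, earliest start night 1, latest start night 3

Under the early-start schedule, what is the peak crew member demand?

Early-start schedule: OP1@1, OP2@1, OP3@1, OP4@1.
Load per night: night 1: 14, night 2: 14, night 3: 12, night 4: 8, night 5: 0.
Peak is 14.

14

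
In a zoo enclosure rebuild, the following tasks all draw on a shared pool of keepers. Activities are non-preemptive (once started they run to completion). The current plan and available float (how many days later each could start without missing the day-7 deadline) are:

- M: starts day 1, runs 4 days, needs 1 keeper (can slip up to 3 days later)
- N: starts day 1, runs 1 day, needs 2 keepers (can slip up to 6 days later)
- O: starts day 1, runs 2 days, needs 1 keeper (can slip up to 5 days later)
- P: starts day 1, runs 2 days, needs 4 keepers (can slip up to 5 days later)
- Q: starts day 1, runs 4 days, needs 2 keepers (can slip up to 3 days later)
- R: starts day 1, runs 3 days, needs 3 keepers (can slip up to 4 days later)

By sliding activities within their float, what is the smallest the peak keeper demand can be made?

Early-start (M@1, N@1, O@1, P@1, Q@1, R@1) gives peak 13: d1:13  d2:11  d3:6  d4:3  d5:0  d6:0  d7:0.
Shift N→3, O→3, Q→4, R→5.
Schedule M@1, N@3, O@3, P@1, Q@4, R@5: d1:5  d2:5  d3:4  d4:4  d5:5  d6:5  d7:5 — peak 5.
Total keeper-days = 33 over 7 days ⇒ peak ≥ ⌈33/7⌉ = 5, so 5 is optimal.

5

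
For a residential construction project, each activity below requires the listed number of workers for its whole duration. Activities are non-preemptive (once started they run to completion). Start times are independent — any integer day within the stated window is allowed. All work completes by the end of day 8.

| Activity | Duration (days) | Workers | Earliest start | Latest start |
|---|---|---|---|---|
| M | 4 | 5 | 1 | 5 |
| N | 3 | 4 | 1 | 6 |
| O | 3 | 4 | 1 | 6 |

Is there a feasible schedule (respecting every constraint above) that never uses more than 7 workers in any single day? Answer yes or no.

The minimum achievable peak is 8; 7 < 8, so no feasible schedule stays within the cap.

no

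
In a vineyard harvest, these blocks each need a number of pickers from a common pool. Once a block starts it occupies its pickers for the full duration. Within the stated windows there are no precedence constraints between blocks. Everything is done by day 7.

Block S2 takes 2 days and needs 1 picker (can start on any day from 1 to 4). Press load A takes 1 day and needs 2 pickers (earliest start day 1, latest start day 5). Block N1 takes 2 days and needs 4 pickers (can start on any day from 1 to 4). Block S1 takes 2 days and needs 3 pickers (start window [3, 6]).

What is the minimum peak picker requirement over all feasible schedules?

4

Early-start (Block S2@1, Press load A@1, Block N1@1, Block S1@3) gives peak 7: d1:7  d2:5  d3:3  d4:3  d5:0  d6:0  d7:0.
Shift Block N1→3, Block S1→5.
Schedule Block S2@1, Press load A@1, Block N1@3, Block S1@5: d1:3  d2:1  d3:4  d4:4  d5:3  d6:3  d7:0 — peak 4.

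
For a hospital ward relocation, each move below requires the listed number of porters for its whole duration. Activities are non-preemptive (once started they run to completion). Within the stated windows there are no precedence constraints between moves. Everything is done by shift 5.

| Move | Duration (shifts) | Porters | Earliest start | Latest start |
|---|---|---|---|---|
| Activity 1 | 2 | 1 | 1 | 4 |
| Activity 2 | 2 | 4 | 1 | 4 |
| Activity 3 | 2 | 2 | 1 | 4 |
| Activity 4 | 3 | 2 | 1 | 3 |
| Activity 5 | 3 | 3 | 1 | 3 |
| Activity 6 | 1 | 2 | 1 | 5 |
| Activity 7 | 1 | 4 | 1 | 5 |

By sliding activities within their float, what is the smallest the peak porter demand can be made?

Early-start (Activity 1@1, Activity 2@1, Activity 3@1, Activity 4@1, Activity 5@1, Activity 6@1, Activity 7@1) gives peak 18: s1:18  s2:12  s3:5  s4:0  s5:0.
Shift Activity 3→3, Activity 5→3, Activity 6→4, Activity 7→5.
Schedule Activity 1@1, Activity 2@1, Activity 3@3, Activity 4@1, Activity 5@3, Activity 6@4, Activity 7@5: s1:7  s2:7  s3:7  s4:7  s5:7 — peak 7.
Total porter-shifts = 35 over 5 shifts ⇒ peak ≥ ⌈35/5⌉ = 7, so 7 is optimal.

7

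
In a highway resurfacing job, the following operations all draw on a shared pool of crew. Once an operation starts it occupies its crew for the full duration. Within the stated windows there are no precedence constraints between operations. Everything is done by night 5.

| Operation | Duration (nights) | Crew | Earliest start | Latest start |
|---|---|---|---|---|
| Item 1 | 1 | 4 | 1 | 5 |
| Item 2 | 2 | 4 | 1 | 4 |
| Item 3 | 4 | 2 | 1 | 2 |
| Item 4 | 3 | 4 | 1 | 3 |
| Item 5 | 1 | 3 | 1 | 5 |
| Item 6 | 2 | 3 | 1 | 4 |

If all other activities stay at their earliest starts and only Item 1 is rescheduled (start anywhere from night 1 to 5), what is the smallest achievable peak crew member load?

Item 1@1: n1:20  n2:13  n3:6  n4:2  n5:0 → peak 20
Item 1@2: n1:16  n2:17  n3:6  n4:2  n5:0 → peak 17
Item 1@3: n1:16  n2:13  n3:10  n4:2  n5:0 → peak 16
Item 1@4: n1:16  n2:13  n3:6  n4:6  n5:0 → peak 16
Item 1@5: n1:16  n2:13  n3:6  n4:2  n5:4 → peak 16
Best is Item 1@3, peak 16.

16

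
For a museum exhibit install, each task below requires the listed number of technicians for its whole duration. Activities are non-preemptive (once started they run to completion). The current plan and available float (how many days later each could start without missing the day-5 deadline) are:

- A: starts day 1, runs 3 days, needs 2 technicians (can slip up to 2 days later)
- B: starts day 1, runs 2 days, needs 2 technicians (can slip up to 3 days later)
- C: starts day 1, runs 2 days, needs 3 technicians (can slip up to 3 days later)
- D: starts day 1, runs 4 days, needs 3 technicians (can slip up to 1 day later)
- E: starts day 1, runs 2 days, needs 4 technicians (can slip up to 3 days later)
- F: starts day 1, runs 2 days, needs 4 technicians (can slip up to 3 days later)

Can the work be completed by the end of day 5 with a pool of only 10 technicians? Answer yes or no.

no

The minimum achievable peak is 11; 10 < 11, so no feasible schedule stays within the cap.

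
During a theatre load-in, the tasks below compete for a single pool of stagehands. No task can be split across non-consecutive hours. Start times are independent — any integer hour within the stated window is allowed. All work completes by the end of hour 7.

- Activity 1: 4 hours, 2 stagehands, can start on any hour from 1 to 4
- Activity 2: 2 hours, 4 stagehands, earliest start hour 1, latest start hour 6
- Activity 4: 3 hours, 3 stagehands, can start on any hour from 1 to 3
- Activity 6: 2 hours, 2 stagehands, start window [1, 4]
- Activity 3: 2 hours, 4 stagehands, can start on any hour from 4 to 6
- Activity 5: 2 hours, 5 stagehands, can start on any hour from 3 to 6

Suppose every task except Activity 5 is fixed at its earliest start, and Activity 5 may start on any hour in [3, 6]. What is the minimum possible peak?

11

Activity 5@3: h1:11  h2:11  h3:10  h4:11  h5:4  h6:0  h7:0 → peak 11
Activity 5@4: h1:11  h2:11  h3:5  h4:11  h5:9  h6:0  h7:0 → peak 11
Activity 5@5: h1:11  h2:11  h3:5  h4:6  h5:9  h6:5  h7:0 → peak 11
Activity 5@6: h1:11  h2:11  h3:5  h4:6  h5:4  h6:5  h7:5 → peak 11
Best is Activity 5@3, peak 11.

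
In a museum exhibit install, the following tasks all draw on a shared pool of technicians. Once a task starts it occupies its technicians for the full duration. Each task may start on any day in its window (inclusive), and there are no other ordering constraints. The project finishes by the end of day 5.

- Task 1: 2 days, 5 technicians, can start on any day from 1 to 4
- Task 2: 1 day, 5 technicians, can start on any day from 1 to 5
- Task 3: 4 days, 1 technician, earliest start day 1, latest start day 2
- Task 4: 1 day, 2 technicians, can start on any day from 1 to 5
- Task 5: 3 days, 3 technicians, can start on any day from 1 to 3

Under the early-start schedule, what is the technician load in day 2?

9

At early start, day 2 has: Task 1, Task 3, Task 5.
Demand: 5 + 1 + 3 = 9.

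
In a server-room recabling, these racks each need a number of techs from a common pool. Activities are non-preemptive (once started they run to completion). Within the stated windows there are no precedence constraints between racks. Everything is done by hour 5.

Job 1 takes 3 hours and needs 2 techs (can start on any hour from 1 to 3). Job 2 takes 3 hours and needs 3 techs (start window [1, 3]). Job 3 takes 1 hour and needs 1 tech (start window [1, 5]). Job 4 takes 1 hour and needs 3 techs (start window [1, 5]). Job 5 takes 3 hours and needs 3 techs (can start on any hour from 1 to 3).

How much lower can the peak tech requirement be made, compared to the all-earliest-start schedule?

Early-start peak: h1:12  h2:8  h3:8  h4:0  h5:0 ⇒ 12.
Leveled (Job 1@1, Job 2@1, Job 3@1, Job 4@2, Job 5@3): h1:6  h2:8  h3:8  h4:3  h5:3 ⇒ 8.
Reduction 12 − 8 = 4.

4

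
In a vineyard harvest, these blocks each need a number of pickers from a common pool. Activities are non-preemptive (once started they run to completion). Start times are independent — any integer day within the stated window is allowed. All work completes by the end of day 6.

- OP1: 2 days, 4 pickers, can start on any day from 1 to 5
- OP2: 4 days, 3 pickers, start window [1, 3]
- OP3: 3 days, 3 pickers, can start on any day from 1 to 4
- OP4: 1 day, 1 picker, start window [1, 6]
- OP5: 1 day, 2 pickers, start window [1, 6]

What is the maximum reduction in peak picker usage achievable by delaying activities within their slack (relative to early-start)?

7

Early-start peak: d1:13  d2:10  d3:6  d4:3  d5:0  d6:0 ⇒ 13.
Leveled (OP1@1, OP2@3, OP3@3, OP4@1, OP5@2): d1:5  d2:6  d3:6  d4:6  d5:6  d6:3 ⇒ 6.
Reduction 13 − 6 = 7.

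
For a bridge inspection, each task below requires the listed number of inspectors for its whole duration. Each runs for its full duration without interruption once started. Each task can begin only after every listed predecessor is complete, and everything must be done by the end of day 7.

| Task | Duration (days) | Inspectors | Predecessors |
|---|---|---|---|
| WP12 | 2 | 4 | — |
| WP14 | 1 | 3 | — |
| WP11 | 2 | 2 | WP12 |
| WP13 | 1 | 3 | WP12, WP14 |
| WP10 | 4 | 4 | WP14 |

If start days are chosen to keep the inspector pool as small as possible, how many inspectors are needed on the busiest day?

Early-start (WP12@1, WP14@1, WP11@3, WP13@3, WP10@2) gives peak 9: d1:7  d2:8  d3:9  d4:6  d5:4  d6:0  d7:0.
Shift WP10→4.
Schedule WP12@1, WP14@1, WP11@3, WP13@3, WP10@4: d1:7  d2:4  d3:5  d4:6  d5:4  d6:4  d7:4 — peak 7.

7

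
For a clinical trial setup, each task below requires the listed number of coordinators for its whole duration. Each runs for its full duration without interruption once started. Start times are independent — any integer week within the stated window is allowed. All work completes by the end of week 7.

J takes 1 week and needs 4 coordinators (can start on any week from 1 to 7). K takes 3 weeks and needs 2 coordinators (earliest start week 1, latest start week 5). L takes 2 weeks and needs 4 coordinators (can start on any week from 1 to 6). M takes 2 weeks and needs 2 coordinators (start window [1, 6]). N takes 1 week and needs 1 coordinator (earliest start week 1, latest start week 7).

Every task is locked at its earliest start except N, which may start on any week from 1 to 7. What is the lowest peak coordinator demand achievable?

N@1: w1:13  w2:8  w3:2  w4:0  w5:0  w6:0  w7:0 → peak 13
N@2: w1:12  w2:9  w3:2  w4:0  w5:0  w6:0  w7:0 → peak 12
N@3: w1:12  w2:8  w3:3  w4:0  w5:0  w6:0  w7:0 → peak 12
N@4: w1:12  w2:8  w3:2  w4:1  w5:0  w6:0  w7:0 → peak 12
N@5: w1:12  w2:8  w3:2  w4:0  w5:1  w6:0  w7:0 → peak 12
N@6: w1:12  w2:8  w3:2  w4:0  w5:0  w6:1  w7:0 → peak 12
N@7: w1:12  w2:8  w3:2  w4:0  w5:0  w6:0  w7:1 → peak 12
Best is N@2, peak 12.

12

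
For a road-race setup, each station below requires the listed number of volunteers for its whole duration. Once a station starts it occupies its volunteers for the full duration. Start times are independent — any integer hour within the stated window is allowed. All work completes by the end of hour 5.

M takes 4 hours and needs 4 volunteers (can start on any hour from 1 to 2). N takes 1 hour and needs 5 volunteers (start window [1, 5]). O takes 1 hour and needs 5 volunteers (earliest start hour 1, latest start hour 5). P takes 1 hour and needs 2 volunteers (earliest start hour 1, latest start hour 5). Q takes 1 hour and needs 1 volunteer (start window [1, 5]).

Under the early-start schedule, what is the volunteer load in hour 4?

4

At early start, hour 4 has: M.
Demand: 4 = 4.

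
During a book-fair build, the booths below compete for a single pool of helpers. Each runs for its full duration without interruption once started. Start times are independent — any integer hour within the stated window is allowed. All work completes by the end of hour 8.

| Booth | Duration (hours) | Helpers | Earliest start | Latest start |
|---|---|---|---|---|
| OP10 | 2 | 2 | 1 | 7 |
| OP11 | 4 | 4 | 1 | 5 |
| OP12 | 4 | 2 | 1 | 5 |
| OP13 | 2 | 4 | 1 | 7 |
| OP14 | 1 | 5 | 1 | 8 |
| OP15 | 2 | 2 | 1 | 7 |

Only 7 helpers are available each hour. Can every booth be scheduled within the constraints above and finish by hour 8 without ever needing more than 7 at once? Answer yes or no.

yes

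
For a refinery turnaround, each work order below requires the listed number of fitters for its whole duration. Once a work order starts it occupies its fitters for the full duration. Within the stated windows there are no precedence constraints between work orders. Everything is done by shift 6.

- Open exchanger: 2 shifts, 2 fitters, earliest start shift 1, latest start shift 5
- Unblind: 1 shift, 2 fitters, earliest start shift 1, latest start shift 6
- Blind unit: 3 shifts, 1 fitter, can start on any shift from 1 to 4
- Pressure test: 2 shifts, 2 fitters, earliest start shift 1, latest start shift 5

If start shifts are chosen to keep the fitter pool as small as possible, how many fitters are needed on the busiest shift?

Early-start (Open exchanger@1, Unblind@1, Blind unit@1, Pressure test@1) gives peak 7: s1:7  s2:5  s3:1  s4:0  s5:0  s6:0.
Shift Unblind→3, Pressure test→4.
Schedule Open exchanger@1, Unblind@3, Blind unit@1, Pressure test@4: s1:3  s2:3  s3:3  s4:2  s5:2  s6:0 — peak 3.
Total fitter-shifts = 13 over 6 shifts ⇒ peak ≥ ⌈13/6⌉ = 3, so 3 is optimal.

3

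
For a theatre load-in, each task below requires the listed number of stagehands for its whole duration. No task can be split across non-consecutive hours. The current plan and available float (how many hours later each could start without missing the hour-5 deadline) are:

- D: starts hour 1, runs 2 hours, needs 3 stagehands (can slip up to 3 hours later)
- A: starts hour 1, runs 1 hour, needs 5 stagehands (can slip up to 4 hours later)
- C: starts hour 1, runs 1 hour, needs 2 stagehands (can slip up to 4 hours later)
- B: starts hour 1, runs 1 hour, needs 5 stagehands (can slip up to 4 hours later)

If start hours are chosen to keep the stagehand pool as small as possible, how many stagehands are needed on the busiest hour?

Early-start (D@1, A@1, C@1, B@1) gives peak 15: h1:15  h2:3  h3:0  h4:0  h5:0.
Shift A→3, B→4.
Schedule D@1, A@3, C@1, B@4: h1:5  h2:3  h3:5  h4:5  h5:0 — peak 5.

5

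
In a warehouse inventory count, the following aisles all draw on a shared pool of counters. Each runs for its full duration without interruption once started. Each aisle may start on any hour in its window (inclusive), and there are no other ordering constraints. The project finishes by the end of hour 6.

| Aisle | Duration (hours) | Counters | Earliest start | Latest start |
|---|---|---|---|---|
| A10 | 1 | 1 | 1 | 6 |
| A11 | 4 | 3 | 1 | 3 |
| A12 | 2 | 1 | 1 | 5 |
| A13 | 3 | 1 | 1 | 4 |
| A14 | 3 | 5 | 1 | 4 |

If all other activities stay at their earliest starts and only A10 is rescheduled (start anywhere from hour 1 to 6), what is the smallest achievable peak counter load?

A10@1: h1:11  h2:10  h3:9  h4:3  h5:0  h6:0 → peak 11
A10@2: h1:10  h2:11  h3:9  h4:3  h5:0  h6:0 → peak 11
A10@3: h1:10  h2:10  h3:10  h4:3  h5:0  h6:0 → peak 10
A10@4: h1:10  h2:10  h3:9  h4:4  h5:0  h6:0 → peak 10
A10@5: h1:10  h2:10  h3:9  h4:3  h5:1  h6:0 → peak 10
A10@6: h1:10  h2:10  h3:9  h4:3  h5:0  h6:1 → peak 10
Best is A10@3, peak 10.

10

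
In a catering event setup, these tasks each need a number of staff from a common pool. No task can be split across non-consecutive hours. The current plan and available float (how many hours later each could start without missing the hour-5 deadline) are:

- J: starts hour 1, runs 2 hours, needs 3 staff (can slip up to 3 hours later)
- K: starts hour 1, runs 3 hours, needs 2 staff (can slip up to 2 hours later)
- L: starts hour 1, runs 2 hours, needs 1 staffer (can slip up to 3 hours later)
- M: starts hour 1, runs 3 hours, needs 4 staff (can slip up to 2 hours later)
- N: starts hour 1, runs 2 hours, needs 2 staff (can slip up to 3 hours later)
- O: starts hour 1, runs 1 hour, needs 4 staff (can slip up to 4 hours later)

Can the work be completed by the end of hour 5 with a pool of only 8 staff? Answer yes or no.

Schedule J@1, K@1, L@1, M@3, N@1, O@4: h1:8  h2:8  h3:6  h4:8  h5:4 — peak 8 ≤ 8.

yes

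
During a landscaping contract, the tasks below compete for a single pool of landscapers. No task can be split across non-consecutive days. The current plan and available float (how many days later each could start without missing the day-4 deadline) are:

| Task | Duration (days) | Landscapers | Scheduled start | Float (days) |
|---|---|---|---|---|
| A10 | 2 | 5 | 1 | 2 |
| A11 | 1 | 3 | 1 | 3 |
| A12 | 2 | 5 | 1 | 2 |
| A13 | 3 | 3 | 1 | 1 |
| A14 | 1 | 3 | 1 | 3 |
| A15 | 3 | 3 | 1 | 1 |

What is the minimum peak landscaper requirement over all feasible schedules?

11

Early-start (A10@1, A11@1, A12@1, A13@1, A14@1, A15@1) gives peak 22: d1:22  d2:16  d3:6  d4:0.
Shift A12→3, A14→4, A15→2.
Schedule A10@1, A11@1, A12@3, A13@1, A14@4, A15@2: d1:11  d2:11  d3:11  d4:11 — peak 11.
Total landscaper-days = 44 over 4 days ⇒ peak ≥ ⌈44/4⌉ = 11, so 11 is optimal.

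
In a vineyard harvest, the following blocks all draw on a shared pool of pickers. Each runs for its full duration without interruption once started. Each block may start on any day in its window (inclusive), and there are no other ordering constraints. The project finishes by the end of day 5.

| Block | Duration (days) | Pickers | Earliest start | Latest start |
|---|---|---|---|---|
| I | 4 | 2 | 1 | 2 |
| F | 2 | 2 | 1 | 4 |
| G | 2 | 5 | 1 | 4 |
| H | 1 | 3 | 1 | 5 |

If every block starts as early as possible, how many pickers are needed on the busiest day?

Early-start schedule: I@1, F@1, G@1, H@1.
Load per day: day 1: 12, day 2: 9, day 3: 2, day 4: 2, day 5: 0.
Peak is 12.

12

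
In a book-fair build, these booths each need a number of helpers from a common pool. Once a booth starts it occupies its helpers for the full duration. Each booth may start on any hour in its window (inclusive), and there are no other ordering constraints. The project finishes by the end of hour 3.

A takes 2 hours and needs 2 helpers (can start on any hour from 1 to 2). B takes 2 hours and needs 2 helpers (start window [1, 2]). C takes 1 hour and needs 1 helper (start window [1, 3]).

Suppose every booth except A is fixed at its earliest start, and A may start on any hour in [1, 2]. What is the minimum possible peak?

A@1: h1:5  h2:4  h3:0 → peak 5
A@2: h1:3  h2:4  h3:2 → peak 4
Best is A@2, peak 4.

4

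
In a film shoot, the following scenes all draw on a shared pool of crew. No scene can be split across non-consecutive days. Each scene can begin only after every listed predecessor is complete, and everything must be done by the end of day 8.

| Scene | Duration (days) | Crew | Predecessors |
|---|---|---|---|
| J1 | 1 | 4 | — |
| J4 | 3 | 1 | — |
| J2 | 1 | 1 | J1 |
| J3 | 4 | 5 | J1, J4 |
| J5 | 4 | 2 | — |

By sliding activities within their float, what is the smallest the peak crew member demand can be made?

Early-start (J1@1, J4@1, J2@2, J3@4, J5@1) gives peak 7: d1:7  d2:4  d3:3  d4:7  d5:5  d6:5  d7:5  d8:0.
Shift J4→2, J3→5.
Schedule J1@1, J4@2, J2@2, J3@5, J5@1: d1:6  d2:4  d3:3  d4:3  d5:5  d6:5  d7:5  d8:5 — peak 6.

6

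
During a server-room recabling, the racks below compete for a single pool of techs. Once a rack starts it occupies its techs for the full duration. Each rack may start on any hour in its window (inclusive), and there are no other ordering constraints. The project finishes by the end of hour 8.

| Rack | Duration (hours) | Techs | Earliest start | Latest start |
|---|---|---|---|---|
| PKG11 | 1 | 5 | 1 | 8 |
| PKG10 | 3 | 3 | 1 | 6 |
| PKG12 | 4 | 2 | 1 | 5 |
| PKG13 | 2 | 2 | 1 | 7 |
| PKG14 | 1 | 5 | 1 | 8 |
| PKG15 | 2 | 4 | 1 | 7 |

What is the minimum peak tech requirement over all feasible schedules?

6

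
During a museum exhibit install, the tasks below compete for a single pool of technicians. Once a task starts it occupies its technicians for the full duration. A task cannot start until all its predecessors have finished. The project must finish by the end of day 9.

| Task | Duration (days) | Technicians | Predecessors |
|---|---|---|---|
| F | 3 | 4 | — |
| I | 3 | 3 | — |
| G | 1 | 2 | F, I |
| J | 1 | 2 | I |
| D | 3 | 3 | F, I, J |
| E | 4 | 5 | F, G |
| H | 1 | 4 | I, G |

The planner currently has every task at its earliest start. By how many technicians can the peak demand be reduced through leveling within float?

Early-start peak: d1:7  d2:7  d3:7  d4:4  d5:12  d6:8  d7:8  d8:5  d9:0 ⇒ 12.
Leveled (F@1, I@1, G@4, J@4, D@5, E@5, H@9): d1:7  d2:7  d3:7  d4:4  d5:8  d6:8  d7:8  d8:5  d9:4 ⇒ 8.
Reduction 12 − 8 = 4.

4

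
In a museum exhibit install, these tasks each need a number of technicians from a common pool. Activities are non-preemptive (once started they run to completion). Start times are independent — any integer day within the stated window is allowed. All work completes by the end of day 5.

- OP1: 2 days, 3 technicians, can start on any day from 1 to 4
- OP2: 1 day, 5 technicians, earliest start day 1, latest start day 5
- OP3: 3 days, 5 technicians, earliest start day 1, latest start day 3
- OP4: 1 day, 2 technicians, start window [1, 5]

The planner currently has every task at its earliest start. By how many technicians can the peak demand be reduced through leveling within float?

Early-start peak: d1:15  d2:8  d3:5  d4:0  d5:0 ⇒ 15.
Leveled (OP1@1, OP2@1, OP3@2, OP4@3): d1:8  d2:8  d3:7  d4:5  d5:0 ⇒ 8.
Reduction 15 − 8 = 7.

7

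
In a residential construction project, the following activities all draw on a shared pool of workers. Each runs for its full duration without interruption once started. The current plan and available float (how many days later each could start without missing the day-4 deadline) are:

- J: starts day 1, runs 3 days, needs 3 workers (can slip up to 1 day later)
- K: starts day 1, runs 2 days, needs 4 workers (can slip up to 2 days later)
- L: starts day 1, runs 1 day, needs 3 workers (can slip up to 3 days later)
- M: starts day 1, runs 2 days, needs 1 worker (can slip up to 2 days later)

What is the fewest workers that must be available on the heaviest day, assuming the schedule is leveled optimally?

7

Early-start (J@1, K@1, L@1, M@1) gives peak 11: d1:11  d2:8  d3:3  d4:0.
Shift L→3, M→3.
Schedule J@1, K@1, L@3, M@3: d1:7  d2:7  d3:7  d4:1 — peak 7.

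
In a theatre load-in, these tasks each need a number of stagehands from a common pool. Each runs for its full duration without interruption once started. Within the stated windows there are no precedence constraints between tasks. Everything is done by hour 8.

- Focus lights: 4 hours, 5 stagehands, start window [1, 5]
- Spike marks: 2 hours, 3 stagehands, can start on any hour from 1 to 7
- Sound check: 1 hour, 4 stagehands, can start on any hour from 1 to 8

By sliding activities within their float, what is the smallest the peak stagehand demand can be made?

Early-start (Focus lights@1, Spike marks@1, Sound check@1) gives peak 12: h1:12  h2:8  h3:5  h4:5  h5:0  h6:0  h7:0  h8:0.
Shift Spike marks→5, Sound check→7.
Schedule Focus lights@1, Spike marks@5, Sound check@7: h1:5  h2:5  h3:5  h4:5  h5:3  h6:3  h7:4  h8:0 — peak 5.

5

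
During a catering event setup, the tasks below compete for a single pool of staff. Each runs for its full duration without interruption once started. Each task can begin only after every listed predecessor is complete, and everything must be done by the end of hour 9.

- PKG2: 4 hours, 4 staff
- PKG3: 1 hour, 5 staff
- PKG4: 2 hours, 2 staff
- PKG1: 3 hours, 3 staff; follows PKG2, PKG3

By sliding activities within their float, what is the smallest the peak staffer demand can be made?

5

Early-start (PKG2@1, PKG3@1, PKG4@1, PKG1@5) gives peak 11: h1:11  h2:6  h3:4  h4:4  h5:3  h6:3  h7:3  h8:0  h9:0.
Shift PKG3→5, PKG4→6, PKG1→6.
Schedule PKG2@1, PKG3@5, PKG4@6, PKG1@6: h1:4  h2:4  h3:4  h4:4  h5:5  h6:5  h7:5  h8:3  h9:0 — peak 5.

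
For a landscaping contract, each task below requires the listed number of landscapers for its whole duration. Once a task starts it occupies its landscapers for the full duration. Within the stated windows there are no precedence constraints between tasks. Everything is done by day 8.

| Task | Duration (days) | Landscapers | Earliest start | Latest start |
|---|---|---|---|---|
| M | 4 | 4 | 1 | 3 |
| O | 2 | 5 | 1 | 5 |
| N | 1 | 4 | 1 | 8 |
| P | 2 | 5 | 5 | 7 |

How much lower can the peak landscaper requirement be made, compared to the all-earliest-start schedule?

5

Early-start peak: d1:13  d2:9  d3:4  d4:4  d5:5  d6:5  d7:0  d8:0 ⇒ 13.
Leveled (M@1, O@5, N@1, P@7): d1:8  d2:4  d3:4  d4:4  d5:5  d6:5  d7:5  d8:5 ⇒ 8.
Reduction 13 − 8 = 5.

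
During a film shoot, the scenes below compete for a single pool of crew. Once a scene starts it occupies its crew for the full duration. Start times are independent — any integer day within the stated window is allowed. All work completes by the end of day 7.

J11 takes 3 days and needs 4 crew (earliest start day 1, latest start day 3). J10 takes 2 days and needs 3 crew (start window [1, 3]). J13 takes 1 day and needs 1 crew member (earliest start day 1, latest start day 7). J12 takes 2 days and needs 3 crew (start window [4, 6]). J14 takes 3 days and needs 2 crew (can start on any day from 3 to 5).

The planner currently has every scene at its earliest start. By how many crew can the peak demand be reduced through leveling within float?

Early-start peak: d1:8  d2:7  d3:6  d4:5  d5:5  d6:0  d7:0 ⇒ 8.
Leveled (J11@3, J10@1, J13@1, J12@6, J14@3): d1:4  d2:3  d3:6  d4:6  d5:6  d6:3  d7:3 ⇒ 6.
Reduction 8 − 6 = 2.

2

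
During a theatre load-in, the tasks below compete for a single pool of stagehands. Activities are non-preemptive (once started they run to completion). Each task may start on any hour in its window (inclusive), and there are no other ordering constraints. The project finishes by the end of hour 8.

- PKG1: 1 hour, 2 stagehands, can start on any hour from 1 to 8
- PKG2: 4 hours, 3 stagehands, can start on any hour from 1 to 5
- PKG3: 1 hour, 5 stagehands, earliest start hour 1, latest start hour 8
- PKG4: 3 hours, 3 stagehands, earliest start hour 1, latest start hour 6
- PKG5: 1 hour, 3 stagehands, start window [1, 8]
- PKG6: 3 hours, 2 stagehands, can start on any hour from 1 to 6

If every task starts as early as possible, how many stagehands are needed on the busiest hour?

18

Early-start schedule: PKG1@1, PKG2@1, PKG3@1, PKG4@1, PKG5@1, PKG6@1.
Load per hour: hour 1: 18, hour 2: 8, hour 3: 8, hour 4: 3, hour 5: 0, hour 6: 0, hour 7: 0, hour 8: 0.
Peak is 18.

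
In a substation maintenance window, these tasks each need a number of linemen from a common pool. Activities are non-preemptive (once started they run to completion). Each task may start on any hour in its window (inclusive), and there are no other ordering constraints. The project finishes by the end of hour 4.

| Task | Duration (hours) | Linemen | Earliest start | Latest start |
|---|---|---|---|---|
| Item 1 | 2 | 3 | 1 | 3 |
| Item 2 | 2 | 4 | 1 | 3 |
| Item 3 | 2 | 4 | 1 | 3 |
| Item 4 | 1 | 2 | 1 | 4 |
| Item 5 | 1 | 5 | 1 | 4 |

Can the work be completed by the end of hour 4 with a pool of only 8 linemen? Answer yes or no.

Schedule Item 1@1, Item 2@2, Item 3@3, Item 4@4, Item 5@1: h1:8  h2:7  h3:8  h4:6 — peak 8 ≤ 8.

yes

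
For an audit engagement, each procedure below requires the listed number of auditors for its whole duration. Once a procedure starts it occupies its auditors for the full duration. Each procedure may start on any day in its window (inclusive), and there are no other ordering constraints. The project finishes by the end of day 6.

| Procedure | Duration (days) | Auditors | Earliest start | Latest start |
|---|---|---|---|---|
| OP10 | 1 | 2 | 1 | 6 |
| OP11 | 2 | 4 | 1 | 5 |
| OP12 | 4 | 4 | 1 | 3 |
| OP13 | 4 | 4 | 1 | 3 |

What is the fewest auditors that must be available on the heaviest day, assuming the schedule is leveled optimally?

Early-start (OP10@1, OP11@1, OP12@1, OP13@1) gives peak 14: d1:14  d2:12  d3:8  d4:8  d5:0  d6:0.
Shift OP12→2, OP13→3.
Schedule OP10@1, OP11@1, OP12@2, OP13@3: d1:6  d2:8  d3:8  d4:8  d5:8  d6:4 — peak 8.

8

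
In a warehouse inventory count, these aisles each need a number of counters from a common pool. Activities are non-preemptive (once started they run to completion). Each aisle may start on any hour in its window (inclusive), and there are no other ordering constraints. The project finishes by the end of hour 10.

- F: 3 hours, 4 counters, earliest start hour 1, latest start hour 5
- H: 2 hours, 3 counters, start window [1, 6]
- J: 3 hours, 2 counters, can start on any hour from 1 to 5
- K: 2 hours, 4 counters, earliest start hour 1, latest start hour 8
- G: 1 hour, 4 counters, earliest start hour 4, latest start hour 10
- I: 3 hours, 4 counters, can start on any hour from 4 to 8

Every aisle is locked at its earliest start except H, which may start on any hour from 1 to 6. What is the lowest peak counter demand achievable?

10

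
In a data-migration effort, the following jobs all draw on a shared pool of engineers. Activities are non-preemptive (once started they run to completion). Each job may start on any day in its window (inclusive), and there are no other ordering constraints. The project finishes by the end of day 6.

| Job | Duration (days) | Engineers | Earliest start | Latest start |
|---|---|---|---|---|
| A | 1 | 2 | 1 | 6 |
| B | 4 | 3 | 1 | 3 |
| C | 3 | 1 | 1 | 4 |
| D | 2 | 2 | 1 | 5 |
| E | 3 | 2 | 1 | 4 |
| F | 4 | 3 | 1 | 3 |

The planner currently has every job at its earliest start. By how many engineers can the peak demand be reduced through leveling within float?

5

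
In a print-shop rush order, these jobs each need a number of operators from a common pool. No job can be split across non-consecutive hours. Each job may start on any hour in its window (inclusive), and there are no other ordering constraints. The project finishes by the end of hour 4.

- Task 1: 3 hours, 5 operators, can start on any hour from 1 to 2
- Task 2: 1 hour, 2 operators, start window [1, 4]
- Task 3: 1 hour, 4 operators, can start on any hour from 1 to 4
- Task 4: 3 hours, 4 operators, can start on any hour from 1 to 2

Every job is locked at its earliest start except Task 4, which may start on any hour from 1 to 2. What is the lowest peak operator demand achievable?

11

Task 4@1: h1:15  h2:9  h3:9  h4:0 → peak 15
Task 4@2: h1:11  h2:9  h3:9  h4:4 → peak 11
Best is Task 4@2, peak 11.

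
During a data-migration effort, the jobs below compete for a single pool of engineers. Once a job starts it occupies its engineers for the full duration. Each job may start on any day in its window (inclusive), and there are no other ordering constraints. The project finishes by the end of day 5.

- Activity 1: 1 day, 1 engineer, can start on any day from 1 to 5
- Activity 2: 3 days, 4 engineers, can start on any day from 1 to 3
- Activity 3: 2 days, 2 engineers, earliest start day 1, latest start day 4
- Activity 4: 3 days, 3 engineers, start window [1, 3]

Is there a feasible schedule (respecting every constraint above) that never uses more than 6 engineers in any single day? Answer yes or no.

no

The minimum achievable peak is 7; 6 < 7, so no feasible schedule stays within the cap.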